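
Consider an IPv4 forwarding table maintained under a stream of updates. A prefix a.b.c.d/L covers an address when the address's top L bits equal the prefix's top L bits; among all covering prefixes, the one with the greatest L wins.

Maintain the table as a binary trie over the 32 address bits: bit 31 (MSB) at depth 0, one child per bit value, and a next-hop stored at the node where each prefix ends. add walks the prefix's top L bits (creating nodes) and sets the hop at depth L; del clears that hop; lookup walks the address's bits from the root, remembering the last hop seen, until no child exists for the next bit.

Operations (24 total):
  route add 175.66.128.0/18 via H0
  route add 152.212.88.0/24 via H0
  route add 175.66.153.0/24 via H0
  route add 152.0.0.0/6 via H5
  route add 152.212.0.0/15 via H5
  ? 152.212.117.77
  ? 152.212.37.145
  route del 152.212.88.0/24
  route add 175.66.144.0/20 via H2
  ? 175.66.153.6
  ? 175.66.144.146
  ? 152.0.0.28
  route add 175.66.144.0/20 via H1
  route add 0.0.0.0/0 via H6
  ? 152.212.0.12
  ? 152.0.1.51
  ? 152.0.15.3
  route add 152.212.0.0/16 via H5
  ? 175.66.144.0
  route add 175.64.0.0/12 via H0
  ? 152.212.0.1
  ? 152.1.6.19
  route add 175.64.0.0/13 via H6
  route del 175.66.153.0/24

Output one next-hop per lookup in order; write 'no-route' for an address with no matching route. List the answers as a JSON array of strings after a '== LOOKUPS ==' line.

Process each operation:
  add 175.66.128.0/18 -> H0 at depth 18
  add 152.212.88.0/24 -> H0 at depth 24
  add 175.66.153.0/24 -> H0 at depth 24
  add 152.0.0.0/6 -> H5 at depth 6
  add 152.212.0.0/15 -> H5 at depth 15
  Q 152.212.117.77: descend 100110001101010001 ; hops seen [H5,H5] ; pick H5
  Q 152.212.37.145: descend 10011000110101000 ; hops seen [H5,H5] ; pick H5
  - 152.212.88.0/24 clear@24
  add 175.66.144.0/20 -> H2 at depth 20
  Q 175.66.153.6: descend 101011110100001010011001 ; hops seen [H0,H2,H0] ; pick H0
  Q 175.66.144.146: descend 10101111010000101001 ; hops seen [H0,H2] ; pick H2
  Q 152.0.0.28: descend 10011000 ; hops seen [H5] ; pick H5
  add 175.66.144.0/20 -> H1 at depth 20
  add 0.0.0.0/0 -> H6 at depth 0
  Q 152.212.0.12: descend 10011000110101000 ; hops seen [H6,H5,H5] ; pick H5
  Q 152.0.1.51: descend 10011000 ; hops seen [H6,H5] ; pick H5
  Q 152.0.15.3: descend 10011000 ; hops seen [H6,H5] ; pick H5
  add 152.212.0.0/16 -> H5 at depth 16
  Q 175.66.144.0: descend 10101111010000101001 ; hops seen [H6,H0,H1] ; pick H1
  add 175.64.0.0/12 -> H0 at depth 12
  Q 152.212.0.1: descend 10011000110101000 ; hops seen [H6,H5,H5,H5] ; pick H5
  Q 152.1.6.19: descend 10011000 ; hops seen [H6,H5] ; pick H5
  add 175.64.0.0/13 -> H6 at depth 13
  - 175.66.153.0/24 clear@24

== LOOKUPS ==
["H5","H5","H0","H2","H5","H5","H5","H5","H1","H5","H5"]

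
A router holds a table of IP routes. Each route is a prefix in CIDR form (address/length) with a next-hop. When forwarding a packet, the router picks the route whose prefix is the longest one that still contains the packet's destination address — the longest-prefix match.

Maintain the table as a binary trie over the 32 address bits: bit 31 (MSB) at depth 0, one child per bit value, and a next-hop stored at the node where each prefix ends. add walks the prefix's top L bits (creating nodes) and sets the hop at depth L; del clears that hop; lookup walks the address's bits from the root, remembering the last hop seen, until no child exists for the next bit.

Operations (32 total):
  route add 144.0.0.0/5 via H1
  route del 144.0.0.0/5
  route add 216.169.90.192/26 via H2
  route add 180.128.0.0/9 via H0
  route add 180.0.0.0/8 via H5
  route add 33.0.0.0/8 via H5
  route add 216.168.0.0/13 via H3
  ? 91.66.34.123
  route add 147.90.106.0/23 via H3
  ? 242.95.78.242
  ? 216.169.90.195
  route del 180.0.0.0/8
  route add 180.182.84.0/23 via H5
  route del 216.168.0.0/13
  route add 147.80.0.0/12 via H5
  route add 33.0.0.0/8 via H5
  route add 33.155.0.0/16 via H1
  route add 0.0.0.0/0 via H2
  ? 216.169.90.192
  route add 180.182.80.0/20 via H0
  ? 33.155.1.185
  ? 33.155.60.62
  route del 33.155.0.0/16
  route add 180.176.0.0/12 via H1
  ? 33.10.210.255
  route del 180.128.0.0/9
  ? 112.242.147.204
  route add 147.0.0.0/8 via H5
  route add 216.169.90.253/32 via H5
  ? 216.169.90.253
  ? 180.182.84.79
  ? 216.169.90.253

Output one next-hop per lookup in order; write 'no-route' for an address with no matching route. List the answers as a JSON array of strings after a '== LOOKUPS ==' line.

Trace:
  add 144.0.0.0/5 -> H1 at depth 5
  - 144.0.0.0/5 clear@5
  add 216.169.90.192/26 -> H2 at depth 26
  add 180.128.0.0/9 -> H0 at depth 9
  add 180.0.0.0/8 -> H5 at depth 8
  add 33.0.0.0/8 -> H5 at depth 8
  add 216.168.0.0/13 -> H3 at depth 13
  Q 91.66.34.123: descend 0 ; hops seen [∅] ; pick no-route
  add 147.90.106.0/23 -> H3 at depth 23
  Q 242.95.78.242: descend 11 ; hops seen [∅] ; pick no-route
  Q 216.169.90.195: descend 11011000101010010101101011 ; hops seen [H3,H2] ; pick H2
  - 180.0.0.0/8 clear@8
  add 180.182.84.0/23 -> H5 at depth 23
  - 216.168.0.0/13 clear@13
  add 147.80.0.0/12 -> H5 at depth 12
  add 33.0.0.0/8 -> H5 at depth 8
  add 33.155.0.0/16 -> H1 at depth 16
  add 0.0.0.0/0 -> H2 at depth 0
  Q 216.169.90.192: descend 11011000101010010101101011 ; hops seen [H2,H2] ; pick H2
  add 180.182.80.0/20 -> H0 at depth 20
  Q 33.155.1.185: descend 0010000110011011 ; hops seen [H2,H5,H1] ; pick H1
  Q 33.155.60.62: descend 0010000110011011 ; hops seen [H2,H5,H1] ; pick H1
  - 33.155.0.0/16 clear@16
  add 180.176.0.0/12 -> H1 at depth 12
  Q 33.10.210.255: descend 00100001 ; hops seen [H2,H5] ; pick H5
  - 180.128.0.0/9 clear@9
  Q 112.242.147.204: descend 0 ; hops seen [H2] ; pick H2
  add 147.0.0.0/8 -> H5 at depth 8
  add 216.169.90.253/32 -> H5 at depth 32
  Q 216.169.90.253: descend 11011000101010010101101011111101 ; hops seen [H2,H2,H5] ; pick H5
  Q 180.182.84.79: descend 10110100101101100101010 ; hops seen [H2,H1,H0,H5] ; pick H5
  Q 216.169.90.253: descend 11011000101010010101101011111101 ; hops seen [H2,H2,H5] ; pick H5

== LOOKUPS ==
["no-route","no-route","H2","H2","H1","H1","H5","H2","H5","H5","H5"]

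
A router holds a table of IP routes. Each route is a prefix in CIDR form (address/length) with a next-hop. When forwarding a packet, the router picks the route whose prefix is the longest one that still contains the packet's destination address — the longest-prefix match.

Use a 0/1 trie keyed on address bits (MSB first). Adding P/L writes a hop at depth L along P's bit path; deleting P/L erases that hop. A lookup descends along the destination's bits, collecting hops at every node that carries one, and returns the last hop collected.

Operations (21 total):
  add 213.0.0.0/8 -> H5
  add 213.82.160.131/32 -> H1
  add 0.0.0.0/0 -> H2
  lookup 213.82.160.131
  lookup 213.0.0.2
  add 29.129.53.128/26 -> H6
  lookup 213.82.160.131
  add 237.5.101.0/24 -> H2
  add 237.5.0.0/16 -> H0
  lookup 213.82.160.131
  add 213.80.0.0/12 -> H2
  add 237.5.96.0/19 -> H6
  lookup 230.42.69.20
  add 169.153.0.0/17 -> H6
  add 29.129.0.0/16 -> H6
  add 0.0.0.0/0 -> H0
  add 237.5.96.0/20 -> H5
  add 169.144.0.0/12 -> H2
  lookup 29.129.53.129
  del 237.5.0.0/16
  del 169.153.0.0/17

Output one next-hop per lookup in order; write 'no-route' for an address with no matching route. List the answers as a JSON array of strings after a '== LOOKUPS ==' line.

Apply in order:
  add 213.0.0.0/8 -> H5 at depth 8
  add 213.82.160.131/32 -> H1 at depth 32
  add 0.0.0.0/0 -> H2 at depth 0
  ? 213.82.160.131  path d0:H2→d1:-→d2:-→d3:-→d4:-→d5:-→d6:-→d7:-→d8:H5→d9:-→d10:-→d11:-→d12:-→d13:-→d14:-→d15:-→d16:-→d17:-→d18:-→d19:-→d20:-→d21:-→d22:-→d23:-→d24:-→d25:-→d26:-→d27:-→d28:-→d29:-→d30:-→d31:-→d32:H1  best=H1
  ? 213.0.0.2  path d0:H2→d1:-→d2:-→d3:-→d4:-→d5:-→d6:-→d7:-→d8:H5→d9:-  best=H5
  add 29.129.53.128/26 -> H6 at depth 26
  ? 213.82.160.131  path d0:H2→d1:-→d2:-→d3:-→d4:-→d5:-→d6:-→d7:-→d8:H5→d9:-→d10:-→d11:-→d12:-→d13:-→d14:-→d15:-→d16:-→d17:-→d18:-→d19:-→d20:-→d21:-→d22:-→d23:-→d24:-→d25:-→d26:-→d27:-→d28:-→d29:-→d30:-→d31:-→d32:H1  best=H1
  add 237.5.101.0/24 -> H2 at depth 24
  add 237.5.0.0/16 -> H0 at depth 16
  ? 213.82.160.131  path d0:H2→d1:-→d2:-→d3:-→d4:-→d5:-→d6:-→d7:-→d8:H5→d9:-→d10:-→d11:-→d12:-→d13:-→d14:-→d15:-→d16:-→d17:-→d18:-→d19:-→d20:-→d21:-→d22:-→d23:-→d24:-→d25:-→d26:-→d27:-→d28:-→d29:-→d30:-→d31:-→d32:H1  best=H1
  add 213.80.0.0/12 -> H2 at depth 12
  add 237.5.96.0/19 -> H6 at depth 19
  ? 230.42.69.20  path d0:H2→d1:-→d2:-→d3:-→d4:-  best=H2
  add 169.153.0.0/17 -> H6 at depth 17
  add 29.129.0.0/16 -> H6 at depth 16
  add 0.0.0.0/0 -> H0 at depth 0
  add 237.5.96.0/20 -> H5 at depth 20
  add 169.144.0.0/12 -> H2 at depth 12
  ? 29.129.53.129  path d0:H0→d1:-→d2:-→d3:-→d4:-→d5:-→d6:-→d7:-→d8:-→d9:-→d10:-→d11:-→d12:-→d13:-→d14:-→d15:-→d16:H6→d17:-→d18:-→d19:-→d20:-→d21:-→d22:-→d23:-→d24:-→d25:-→d26:H6  best=H6
  - 237.5.0.0/16 clear@16
  - 169.153.0.0/17 clear@17

== LOOKUPS ==
["H1","H5","H1","H1","H2","H6"]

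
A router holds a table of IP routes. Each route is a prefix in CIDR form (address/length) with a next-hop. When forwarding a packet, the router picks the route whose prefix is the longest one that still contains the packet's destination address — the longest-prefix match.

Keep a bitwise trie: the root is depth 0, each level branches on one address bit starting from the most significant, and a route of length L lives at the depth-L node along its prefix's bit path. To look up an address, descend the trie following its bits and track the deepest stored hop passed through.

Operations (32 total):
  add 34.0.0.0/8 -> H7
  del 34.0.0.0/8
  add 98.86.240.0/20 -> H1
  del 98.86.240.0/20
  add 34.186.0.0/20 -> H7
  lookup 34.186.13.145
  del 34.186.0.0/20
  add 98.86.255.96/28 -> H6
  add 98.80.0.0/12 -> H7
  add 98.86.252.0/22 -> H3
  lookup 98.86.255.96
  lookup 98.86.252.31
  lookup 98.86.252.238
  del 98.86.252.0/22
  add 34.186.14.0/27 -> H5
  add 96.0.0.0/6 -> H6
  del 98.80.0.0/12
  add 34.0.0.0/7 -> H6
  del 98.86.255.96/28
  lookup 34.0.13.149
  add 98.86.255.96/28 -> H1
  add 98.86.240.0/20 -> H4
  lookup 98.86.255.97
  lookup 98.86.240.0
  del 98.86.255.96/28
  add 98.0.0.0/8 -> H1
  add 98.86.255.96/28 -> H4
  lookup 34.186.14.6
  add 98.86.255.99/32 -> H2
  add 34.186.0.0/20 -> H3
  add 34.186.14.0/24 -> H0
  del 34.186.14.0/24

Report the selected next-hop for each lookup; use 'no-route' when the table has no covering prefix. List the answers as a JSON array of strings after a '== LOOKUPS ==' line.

Apply in order:
  + 34.0.0.0/8 (H7) depth=8
  - 34.0.0.0/8 clear@8
  + 98.86.240.0/20 (H1) depth=20
  - 98.86.240.0/20 clear@20
  + 34.186.0.0/20 (H7) depth=20
  ? 34.186.13.145  path d0:-→d1:-→d2:-→d3:-→d4:-→d5:-→d6:-→d7:-→d8:-→d9:-→d10:-→d11:-→d12:-→d13:-→d14:-→d15:-→d16:-→d17:-→d18:-→d19:-→d20:H7  best=H7
  - 34.186.0.0/20 clear@20
  + 98.86.255.96/28 (H6) depth=28
  + 98.80.0.0/12 (H7) depth=12
  + 98.86.252.0/22 (H3) depth=22
  ? 98.86.255.96  path d0:-→d1:-→d2:-→d3:-→d4:-→d5:-→d6:-→d7:-→d8:-→d9:-→d10:-→d11:-→d12:H7→d13:-→d14:-→d15:-→d16:-→d17:-→d18:-→d19:-→d20:-→d21:-→d22:H3→d23:-→d24:-→d25:-→d26:-→d27:-→d28:H6  best=H6
  ? 98.86.252.31  path d0:-→d1:-→d2:-→d3:-→d4:-→d5:-→d6:-→d7:-→d8:-→d9:-→d10:-→d11:-→d12:H7→d13:-→d14:-→d15:-→d16:-→d17:-→d18:-→d19:-→d20:-→d21:-→d22:H3  best=H3
  ? 98.86.252.238  path d0:-→d1:-→d2:-→d3:-→d4:-→d5:-→d6:-→d7:-→d8:-→d9:-→d10:-→d11:-→d12:H7→d13:-→d14:-→d15:-→d16:-→d17:-→d18:-→d19:-→d20:-→d21:-→d22:H3  best=H3
  - 98.86.252.0/22 clear@22
  + 34.186.14.0/27 (H5) depth=27
  + 96.0.0.0/6 (H6) depth=6
  - 98.80.0.0/12 clear@12
  + 34.0.0.0/7 (H6) depth=7
  - 98.86.255.96/28 clear@28
  ? 34.0.13.149  path d0:-→d1:-→d2:-→d3:-→d4:-→d5:-→d6:-→d7:H6→d8:-  best=H6
  + 98.86.255.96/28 (H1) depth=28
  + 98.86.240.0/20 (H4) depth=20
  ? 98.86.255.97  path d0:-→d1:-→d2:-→d3:-→d4:-→d5:-→d6:H6→d7:-→d8:-→d9:-→d10:-→d11:-→d12:-→d13:-→d14:-→d15:-→d16:-→d17:-→d18:-→d19:-→d20:H4→d21:-→d22:-→d23:-→d24:-→d25:-→d26:-→d27:-→d28:H1  best=H1
  ? 98.86.240.0  path d0:-→d1:-→d2:-→d3:-→d4:-→d5:-→d6:H6→d7:-→d8:-→d9:-→d10:-→d11:-→d12:-→d13:-→d14:-→d15:-→d16:-→d17:-→d18:-→d19:-→d20:H4  best=H4
  - 98.86.255.96/28 clear@28
  + 98.0.0.0/8 (H1) depth=8
  + 98.86.255.96/28 (H4) depth=28
  ? 34.186.14.6  path d0:-→d1:-→d2:-→d3:-→d4:-→d5:-→d6:-→d7:H6→d8:-→d9:-→d10:-→d11:-→d12:-→d13:-→d14:-→d15:-→d16:-→d17:-→d18:-→d19:-→d20:-→d21:-→d22:-→d23:-→d24:-→d25:-→d26:-→d27:H5  best=H5
  + 98.86.255.99/32 (H2) depth=32
  + 34.186.0.0/20 (H3) depth=20
  + 34.186.14.0/24 (H0) depth=24
  - 34.186.14.0/24 clear@24

== LOOKUPS ==
["H7","H6","H3","H3","H6","H1","H4","H5"]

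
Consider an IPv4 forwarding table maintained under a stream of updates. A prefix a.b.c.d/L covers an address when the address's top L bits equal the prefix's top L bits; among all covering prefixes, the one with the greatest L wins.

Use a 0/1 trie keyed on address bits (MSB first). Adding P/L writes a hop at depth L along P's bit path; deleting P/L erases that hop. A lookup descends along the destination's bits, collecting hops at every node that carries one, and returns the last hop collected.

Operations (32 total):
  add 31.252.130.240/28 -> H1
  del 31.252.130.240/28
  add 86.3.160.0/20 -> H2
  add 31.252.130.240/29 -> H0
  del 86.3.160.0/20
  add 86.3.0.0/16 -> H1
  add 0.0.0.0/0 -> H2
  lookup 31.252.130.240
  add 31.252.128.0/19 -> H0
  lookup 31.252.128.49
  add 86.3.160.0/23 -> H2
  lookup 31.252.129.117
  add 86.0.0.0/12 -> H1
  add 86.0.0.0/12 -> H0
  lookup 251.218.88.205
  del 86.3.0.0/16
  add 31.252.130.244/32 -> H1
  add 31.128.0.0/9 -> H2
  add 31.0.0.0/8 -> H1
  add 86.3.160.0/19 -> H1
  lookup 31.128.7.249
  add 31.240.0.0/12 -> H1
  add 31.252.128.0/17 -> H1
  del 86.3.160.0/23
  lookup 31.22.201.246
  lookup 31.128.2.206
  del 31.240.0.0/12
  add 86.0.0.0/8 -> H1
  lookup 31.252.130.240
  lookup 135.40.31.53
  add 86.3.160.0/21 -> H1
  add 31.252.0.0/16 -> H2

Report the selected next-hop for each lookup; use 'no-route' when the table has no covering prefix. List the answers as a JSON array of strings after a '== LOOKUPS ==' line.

Trace:
  + 31.252.130.240/28 (H1) depth=28
  del 31.252.130.240/28 (clear depth 28)
  + 86.3.160.0/20 (H2) depth=20
  + 31.252.130.240/29 (H0) depth=29
  del 86.3.160.0/20 (clear depth 20)
  + 86.3.0.0/16 (H1) depth=16
  + 0.0.0.0/0 (H2) depth=0
  lookup 31.252.130.240: bits 00011111111111001000001011110 walk d0:H2→d1:-→d2:-→d3:-→d4:-→d5:-→d6:-→d7:-→d8:-→d9:-→d10:-→d11:-→d12:-→d13:-→d14:-→d15:-→d16:-→d17:-→d18:-→d19:-→d20:-→d21:-→d22:-→d23:-→d24:-→d25:-→d26:-→d27:-→d28:-→d29:H0 -> H0
  + 31.252.128.0/19 (H0) depth=19
  lookup 31.252.128.49: bits 0001111111111100100000 walk d0:H2→d1:-→d2:-→d3:-→d4:-→d5:-→d6:-→d7:-→d8:-→d9:-→d10:-→d11:-→d12:-→d13:-→d14:-→d15:-→d16:-→d17:-→d18:-→d19:H0→d20:-→d21:-→d22:- -> H0
  + 86.3.160.0/23 (H2) depth=23
  lookup 31.252.129.117: bits 0001111111111100100000 walk d0:H2→d1:-→d2:-→d3:-→d4:-→d5:-→d6:-→d7:-→d8:-→d9:-→d10:-→d11:-→d12:-→d13:-→d14:-→d15:-→d16:-→d17:-→d18:-→d19:H0→d20:-→d21:-→d22:- -> H0
  + 86.0.0.0/12 (H1) depth=12
  + 86.0.0.0/12 (H0) depth=12
  lookup 251.218.88.205: bits ε walk d0:H2 -> H2
  del 86.3.0.0/16 (clear depth 16)
  + 31.252.130.244/32 (H1) depth=32
  + 31.128.0.0/9 (H2) depth=9
  + 31.0.0.0/8 (H1) depth=8
  + 86.3.160.0/19 (H1) depth=19
  lookup 31.128.7.249: bits 000111111 walk d0:H2→d1:-→d2:-→d3:-→d4:-→d5:-→d6:-→d7:-→d8:H1→d9:H2 -> H2
  + 31.240.0.0/12 (H1) depth=12
  + 31.252.128.0/17 (H1) depth=17
  del 86.3.160.0/23 (clear depth 23)
  lookup 31.22.201.246: bits 00011111 walk d0:H2→d1:-→d2:-→d3:-→d4:-→d5:-→d6:-→d7:-→d8:H1 -> H1
  lookup 31.128.2.206: bits 000111111 walk d0:H2→d1:-→d2:-→d3:-→d4:-→d5:-→d6:-→d7:-→d8:H1→d9:H2 -> H2
  del 31.240.0.0/12 (clear depth 12)
  + 86.0.0.0/8 (H1) depth=8
  lookup 31.252.130.240: bits 00011111111111001000001011110 walk d0:H2→d1:-→d2:-→d3:-→d4:-→d5:-→d6:-→d7:-→d8:H1→d9:H2→d10:-→d11:-→d12:-→d13:-→d14:-→d15:-→d16:-→d17:H1→d18:-→d19:H0→d20:-→d21:-→d22:-→d23:-→d24:-→d25:-→d26:-→d27:-→d28:-→d29:H0 -> H0
  lookup 135.40.31.53: bits ε walk d0:H2 -> H2
  + 86.3.160.0/21 (H1) depth=21
  + 31.252.0.0/16 (H2) depth=16

== LOOKUPS ==
["H0","H0","H0","H2","H2","H1","H2","H0","H2"]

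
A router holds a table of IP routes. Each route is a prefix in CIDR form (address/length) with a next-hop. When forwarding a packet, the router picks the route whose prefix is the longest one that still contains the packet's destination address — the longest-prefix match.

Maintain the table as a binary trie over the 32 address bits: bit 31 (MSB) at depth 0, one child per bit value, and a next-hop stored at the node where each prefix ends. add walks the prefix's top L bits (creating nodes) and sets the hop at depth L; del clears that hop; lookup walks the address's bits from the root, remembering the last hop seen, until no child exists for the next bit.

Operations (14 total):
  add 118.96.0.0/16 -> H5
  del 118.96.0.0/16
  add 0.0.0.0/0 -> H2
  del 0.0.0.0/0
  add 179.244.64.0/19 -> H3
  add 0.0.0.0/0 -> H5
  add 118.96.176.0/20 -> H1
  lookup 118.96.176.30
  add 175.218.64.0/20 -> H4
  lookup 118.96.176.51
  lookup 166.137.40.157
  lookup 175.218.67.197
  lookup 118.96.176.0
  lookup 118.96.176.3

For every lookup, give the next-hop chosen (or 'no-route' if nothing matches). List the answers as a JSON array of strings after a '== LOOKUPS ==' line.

Trace:
  + 118.96.0.0/16 (H5) depth=16
  del 118.96.0.0/16 (clear depth 16)
  + 0.0.0.0/0 (H2) depth=0
  del 0.0.0.0/0 (clear depth 0)
  + 179.244.64.0/19 (H3) depth=19
  + 0.0.0.0/0 (H5) depth=0
  + 118.96.176.0/20 (H1) depth=20
  ? 118.96.176.30  path d0:H5→d1:-→d2:-→d3:-→d4:-→d5:-→d6:-→d7:-→d8:-→d9:-→d10:-→d11:-→d12:-→d13:-→d14:-→d15:-→d16:-→d17:-→d18:-→d19:-→d20:H1  best=H1
  + 175.218.64.0/20 (H4) depth=20
  ? 118.96.176.51  path d0:H5→d1:-→d2:-→d3:-→d4:-→d5:-→d6:-→d7:-→d8:-→d9:-→d10:-→d11:-→d12:-→d13:-→d14:-→d15:-→d16:-→d17:-→d18:-→d19:-→d20:H1  best=H1
  ? 166.137.40.157  path d0:H5→d1:-→d2:-→d3:-→d4:-  best=H5
  ? 175.218.67.197  path d0:H5→d1:-→d2:-→d3:-→d4:-→d5:-→d6:-→d7:-→d8:-→d9:-→d10:-→d11:-→d12:-→d13:-→d14:-→d15:-→d16:-→d17:-→d18:-→d19:-→d20:H4  best=H4
  ? 118.96.176.0  path d0:H5→d1:-→d2:-→d3:-→d4:-→d5:-→d6:-→d7:-→d8:-→d9:-→d10:-→d11:-→d12:-→d13:-→d14:-→d15:-→d16:-→d17:-→d18:-→d19:-→d20:H1  best=H1
  ? 118.96.176.3  path d0:H5→d1:-→d2:-→d3:-→d4:-→d5:-→d6:-→d7:-→d8:-→d9:-→d10:-→d11:-→d12:-→d13:-→d14:-→d15:-→d16:-→d17:-→d18:-→d19:-→d20:H1  best=H1

== LOOKUPS ==
["H1","H1","H5","H4","H1","H1"]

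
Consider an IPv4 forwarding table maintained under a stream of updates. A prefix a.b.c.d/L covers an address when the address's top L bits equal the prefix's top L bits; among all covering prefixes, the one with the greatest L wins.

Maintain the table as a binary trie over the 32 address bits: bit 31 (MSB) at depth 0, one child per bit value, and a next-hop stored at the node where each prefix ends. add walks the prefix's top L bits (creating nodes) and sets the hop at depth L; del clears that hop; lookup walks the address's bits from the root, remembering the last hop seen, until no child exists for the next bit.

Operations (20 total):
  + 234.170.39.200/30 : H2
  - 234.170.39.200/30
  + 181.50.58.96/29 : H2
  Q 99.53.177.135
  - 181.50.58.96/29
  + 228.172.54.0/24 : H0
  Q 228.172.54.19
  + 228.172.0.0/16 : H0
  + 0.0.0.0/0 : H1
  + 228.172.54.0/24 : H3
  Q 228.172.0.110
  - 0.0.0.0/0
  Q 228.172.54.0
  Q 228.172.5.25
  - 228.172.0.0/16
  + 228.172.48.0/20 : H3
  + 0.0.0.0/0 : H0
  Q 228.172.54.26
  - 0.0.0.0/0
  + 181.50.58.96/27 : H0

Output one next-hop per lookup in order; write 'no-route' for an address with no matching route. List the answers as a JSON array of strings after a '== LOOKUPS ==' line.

Apply in order:
  add 234.170.39.200/30 -> H2 at depth 30
  del 234.170.39.200/30 (clear depth 30)
  add 181.50.58.96/29 -> H2 at depth 29
  ? 99.53.177.135  path d0:-  best=no-route
  del 181.50.58.96/29 (clear depth 29)
  add 228.172.54.0/24 -> H0 at depth 24
  ? 228.172.54.19  path d0:-→d1:-→d2:-→d3:-→d4:-→d5:-→d6:-→d7:-→d8:-→d9:-→d10:-→d11:-→d12:-→d13:-→d14:-→d15:-→d16:-→d17:-→d18:-→d19:-→d20:-→d21:-→d22:-→d23:-→d24:H0  best=H0
  add 228.172.0.0/16 -> H0 at depth 16
  add 0.0.0.0/0 -> H1 at depth 0
  add 228.172.54.0/24 -> H3 at depth 24
  ? 228.172.0.110  path d0:H1→d1:-→d2:-→d3:-→d4:-→d5:-→d6:-→d7:-→d8:-→d9:-→d10:-→d11:-→d12:-→d13:-→d14:-→d15:-→d16:H0→d17:-→d18:-  best=H0
  del 0.0.0.0/0 (clear depth 0)
  ? 228.172.54.0  path d0:-→d1:-→d2:-→d3:-→d4:-→d5:-→d6:-→d7:-→d8:-→d9:-→d10:-→d11:-→d12:-→d13:-→d14:-→d15:-→d16:H0→d17:-→d18:-→d19:-→d20:-→d21:-→d22:-→d23:-→d24:H3  best=H3
  ? 228.172.5.25  path d0:-→d1:-→d2:-→d3:-→d4:-→d5:-→d6:-→d7:-→d8:-→d9:-→d10:-→d11:-→d12:-→d13:-→d14:-→d15:-→d16:H0→d17:-→d18:-  best=H0
  del 228.172.0.0/16 (clear depth 16)
  add 228.172.48.0/20 -> H3 at depth 20
  add 0.0.0.0/0 -> H0 at depth 0
  ? 228.172.54.26  path d0:H0→d1:-→d2:-→d3:-→d4:-→d5:-→d6:-→d7:-→d8:-→d9:-→d10:-→d11:-→d12:-→d13:-→d14:-→d15:-→d16:-→d17:-→d18:-→d19:-→d20:H3→d21:-→d22:-→d23:-→d24:H3  best=H3
  del 0.0.0.0/0 (clear depth 0)
  add 181.50.58.96/27 -> H0 at depth 27

== LOOKUPS ==
["no-route","H0","H0","H3","H0","H3"]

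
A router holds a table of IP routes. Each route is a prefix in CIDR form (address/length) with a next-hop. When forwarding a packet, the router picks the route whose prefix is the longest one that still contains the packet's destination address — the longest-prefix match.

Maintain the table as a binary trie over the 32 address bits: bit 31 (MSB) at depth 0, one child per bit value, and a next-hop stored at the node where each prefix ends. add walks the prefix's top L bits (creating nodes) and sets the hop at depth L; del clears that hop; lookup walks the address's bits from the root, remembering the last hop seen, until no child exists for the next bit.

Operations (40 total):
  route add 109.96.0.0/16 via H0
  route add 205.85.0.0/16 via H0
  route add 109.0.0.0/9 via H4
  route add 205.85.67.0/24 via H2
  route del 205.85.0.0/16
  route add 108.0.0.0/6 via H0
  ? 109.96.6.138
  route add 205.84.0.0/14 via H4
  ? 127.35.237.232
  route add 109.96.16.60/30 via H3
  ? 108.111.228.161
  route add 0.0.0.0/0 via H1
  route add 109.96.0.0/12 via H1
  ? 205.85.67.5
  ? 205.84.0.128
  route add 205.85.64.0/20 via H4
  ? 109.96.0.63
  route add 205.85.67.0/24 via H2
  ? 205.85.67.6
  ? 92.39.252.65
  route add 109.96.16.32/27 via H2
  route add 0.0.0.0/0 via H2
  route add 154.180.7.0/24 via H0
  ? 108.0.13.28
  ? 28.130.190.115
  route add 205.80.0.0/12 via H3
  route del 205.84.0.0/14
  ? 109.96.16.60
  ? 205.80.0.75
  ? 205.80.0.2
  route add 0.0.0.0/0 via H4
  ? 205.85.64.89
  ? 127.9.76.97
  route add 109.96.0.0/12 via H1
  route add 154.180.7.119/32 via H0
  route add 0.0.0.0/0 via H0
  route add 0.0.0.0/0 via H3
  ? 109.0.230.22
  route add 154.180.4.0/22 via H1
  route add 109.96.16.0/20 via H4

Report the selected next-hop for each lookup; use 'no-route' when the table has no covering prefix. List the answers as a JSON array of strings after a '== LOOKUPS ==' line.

Trace:
  + 109.96.0.0/16 (H0) depth=16
  + 205.85.0.0/16 (H0) depth=16
  + 109.0.0.0/9 (H4) depth=9
  + 205.85.67.0/24 (H2) depth=24
  del 205.85.0.0/16 (clear depth 16)
  + 108.0.0.0/6 (H0) depth=6
  lookup 109.96.6.138: bits 0110110101100000 walk d0:-→d1:-→d2:-→d3:-→d4:-→d5:-→d6:H0→d7:-→d8:-→d9:H4→d10:-→d11:-→d12:-→d13:-→d14:-→d15:-→d16:H0 -> H0
  + 205.84.0.0/14 (H4) depth=14
  lookup 127.35.237.232: bits 011 walk d0:-→d1:-→d2:-→d3:- -> no-route
  + 109.96.16.60/30 (H3) depth=30
  lookup 108.111.228.161: bits 0110110 walk d0:-→d1:-→d2:-→d3:-→d4:-→d5:-→d6:H0→d7:- -> H0
  + 0.0.0.0/0 (H1) depth=0
  + 109.96.0.0/12 (H1) depth=12
  lookup 205.85.67.5: bits 110011010101010101000011 walk d0:H1→d1:-→d2:-→d3:-→d4:-→d5:-→d6:-→d7:-→d8:-→d9:-→d10:-→d11:-→d12:-→d13:-→d14:H4→d15:-→d16:-→d17:-→d18:-→d19:-→d20:-→d21:-→d22:-→d23:-→d24:H2 -> H2
  lookup 205.84.0.128: bits 110011010101010 walk d0:H1→d1:-→d2:-→d3:-→d4:-→d5:-→d6:-→d7:-→d8:-→d9:-→d10:-→d11:-→d12:-→d13:-→d14:H4→d15:- -> H4
  + 205.85.64.0/20 (H4) depth=20
  lookup 109.96.0.63: bits 0110110101100000000 walk d0:H1→d1:-→d2:-→d3:-→d4:-→d5:-→d6:H0→d7:-→d8:-→d9:H4→d10:-→d11:-→d12:H1→d13:-→d14:-→d15:-→d16:H0→d17:-→d18:-→d19:- -> H0
  + 205.85.67.0/24 (H2) depth=24
  lookup 205.85.67.6: bits 110011010101010101000011 walk d0:H1→d1:-→d2:-→d3:-→d4:-→d5:-→d6:-→d7:-→d8:-→d9:-→d10:-→d11:-→d12:-→d13:-→d14:H4→d15:-→d16:-→d17:-→d18:-→d19:-→d20:H4→d21:-→d22:-→d23:-→d24:H2 -> H2
  lookup 92.39.252.65: bits 01 walk d0:H1→d1:-→d2:- -> H1
  + 109.96.16.32/27 (H2) depth=27
  + 0.0.0.0/0 (H2) depth=0
  + 154.180.7.0/24 (H0) depth=24
  lookup 108.0.13.28: bits 0110110 walk d0:H2→d1:-→d2:-→d3:-→d4:-→d5:-→d6:H0→d7:- -> H0
  lookup 28.130.190.115: bits 0 walk d0:H2→d1:- -> H2
  + 205.80.0.0/12 (H3) depth=12
  del 205.84.0.0/14 (clear depth 14)
  lookup 109.96.16.60: bits 011011010110000000010000001111 walk d0:H2→d1:-→d2:-→d3:-→d4:-→d5:-→d6:H0→d7:-→d8:-→d9:H4→d10:-→d11:-→d12:H1→d13:-→d14:-→d15:-→d16:H0→d17:-→d18:-→d19:-→d20:-→d21:-→d22:-→d23:-→d24:-→d25:-→d26:-→d27:H2→d28:-→d29:-→d30:H3 -> H3
  lookup 205.80.0.75: bits 1100110101010 walk d0:H2→d1:-→d2:-→d3:-→d4:-→d5:-→d6:-→d7:-→d8:-→d9:-→d10:-→d11:-→d12:H3→d13:- -> H3
  lookup 205.80.0.2: bits 1100110101010 walk d0:H2→d1:-→d2:-→d3:-→d4:-→d5:-→d6:-→d7:-→d8:-→d9:-→d10:-→d11:-→d12:H3→d13:- -> H3
  + 0.0.0.0/0 (H4) depth=0
  lookup 205.85.64.89: bits 1100110101010101010000 walk d0:H4→d1:-→d2:-→d3:-→d4:-→d5:-→d6:-→d7:-→d8:-→d9:-→d10:-→d11:-→d12:H3→d13:-→d14:-→d15:-→d16:-→d17:-→d18:-→d19:-→d20:H4→d21:-→d22:- -> H4
  lookup 127.9.76.97: bits 011 walk d0:H4→d1:-→d2:-→d3:- -> H4
  + 109.96.0.0/12 (H1) depth=12
  + 154.180.7.119/32 (H0) depth=32
  + 0.0.0.0/0 (H0) depth=0
  + 0.0.0.0/0 (H3) depth=0
  lookup 109.0.230.22: bits 011011010 walk d0:H3→d1:-→d2:-→d3:-→d4:-→d5:-→d6:H0→d7:-→d8:-→d9:H4 -> H4
  + 154.180.4.0/22 (H1) depth=22
  + 109.96.16.0/20 (H4) depth=20

== LOOKUPS ==
["H0","no-route","H0","H2","H4","H0","H2","H1","H0","H2","H3","H3","H3","H4","H4","H4"]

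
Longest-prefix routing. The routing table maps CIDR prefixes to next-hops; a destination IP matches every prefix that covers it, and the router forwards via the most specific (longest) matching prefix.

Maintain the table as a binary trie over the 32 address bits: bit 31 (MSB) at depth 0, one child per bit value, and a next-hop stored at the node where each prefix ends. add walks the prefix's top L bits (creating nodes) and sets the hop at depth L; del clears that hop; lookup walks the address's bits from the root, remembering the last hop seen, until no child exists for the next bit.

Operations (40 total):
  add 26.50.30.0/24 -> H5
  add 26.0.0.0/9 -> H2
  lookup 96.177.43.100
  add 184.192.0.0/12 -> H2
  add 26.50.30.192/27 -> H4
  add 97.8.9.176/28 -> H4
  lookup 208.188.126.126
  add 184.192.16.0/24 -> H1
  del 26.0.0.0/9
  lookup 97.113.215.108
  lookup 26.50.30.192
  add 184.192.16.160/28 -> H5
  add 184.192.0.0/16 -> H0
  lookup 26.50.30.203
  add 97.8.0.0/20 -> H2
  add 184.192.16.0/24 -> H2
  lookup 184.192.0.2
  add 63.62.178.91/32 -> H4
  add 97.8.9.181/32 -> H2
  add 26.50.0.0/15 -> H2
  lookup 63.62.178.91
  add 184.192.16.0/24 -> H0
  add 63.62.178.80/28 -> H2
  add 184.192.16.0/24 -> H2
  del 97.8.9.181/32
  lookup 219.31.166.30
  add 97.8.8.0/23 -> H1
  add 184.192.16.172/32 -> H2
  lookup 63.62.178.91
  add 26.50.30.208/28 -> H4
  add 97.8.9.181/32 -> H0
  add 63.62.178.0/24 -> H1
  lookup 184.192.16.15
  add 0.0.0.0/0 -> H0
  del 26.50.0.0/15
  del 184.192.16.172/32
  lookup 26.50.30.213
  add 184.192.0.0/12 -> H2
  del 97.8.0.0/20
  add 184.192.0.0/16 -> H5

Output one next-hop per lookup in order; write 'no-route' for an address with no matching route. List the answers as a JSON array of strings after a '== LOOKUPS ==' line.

Apply in order:
  + 26.50.30.0/24 (H5) depth=24
  + 26.0.0.0/9 (H2) depth=9
  ? 96.177.43.100  path d0:-→d1:-  best=no-route
  + 184.192.0.0/12 (H2) depth=12
  + 26.50.30.192/27 (H4) depth=27
  + 97.8.9.176/28 (H4) depth=28
  ? 208.188.126.126  path d0:-→d1:-  best=no-route
  + 184.192.16.0/24 (H1) depth=24
  - 26.0.0.0/9 clear@9
  ? 97.113.215.108  path d0:-→d1:-→d2:-→d3:-→d4:-→d5:-→d6:-→d7:-→d8:-→d9:-  best=no-route
  ? 26.50.30.192  path d0:-→d1:-→d2:-→d3:-→d4:-→d5:-→d6:-→d7:-→d8:-→d9:-→d10:-→d11:-→d12:-→d13:-→d14:-→d15:-→d16:-→d17:-→d18:-→d19:-→d20:-→d21:-→d22:-→d23:-→d24:H5→d25:-→d26:-→d27:H4  best=H4
  + 184.192.16.160/28 (H5) depth=28
  + 184.192.0.0/16 (H0) depth=16
  ? 26.50.30.203  path d0:-→d1:-→d2:-→d3:-→d4:-→d5:-→d6:-→d7:-→d8:-→d9:-→d10:-→d11:-→d12:-→d13:-→d14:-→d15:-→d16:-→d17:-→d18:-→d19:-→d20:-→d21:-→d22:-→d23:-→d24:H5→d25:-→d26:-→d27:H4  best=H4
  + 97.8.0.0/20 (H2) depth=20
  + 184.192.16.0/24 (H2) depth=24
  ? 184.192.0.2  path d0:-→d1:-→d2:-→d3:-→d4:-→d5:-→d6:-→d7:-→d8:-→d9:-→d10:-→d11:-→d12:H2→d13:-→d14:-→d15:-→d16:H0→d17:-→d18:-→d19:-  best=H0
  + 63.62.178.91/32 (H4) depth=32
  + 97.8.9.181/32 (H2) depth=32
  + 26.50.0.0/15 (H2) depth=15
  ? 63.62.178.91  path d0:-→d1:-→d2:-→d3:-→d4:-→d5:-→d6:-→d7:-→d8:-→d9:-→d10:-→d11:-→d12:-→d13:-→d14:-→d15:-→d16:-→d17:-→d18:-→d19:-→d20:-→d21:-→d22:-→d23:-→d24:-→d25:-→d26:-→d27:-→d28:-→d29:-→d30:-→d31:-→d32:H4  best=H4
  + 184.192.16.0/24 (H0) depth=24
  + 63.62.178.80/28 (H2) depth=28
  + 184.192.16.0/24 (H2) depth=24
  - 97.8.9.181/32 clear@32
  ? 219.31.166.30  path d0:-→d1:-  best=no-route
  + 97.8.8.0/23 (H1) depth=23
  + 184.192.16.172/32 (H2) depth=32
  ? 63.62.178.91  path d0:-→d1:-→d2:-→d3:-→d4:-→d5:-→d6:-→d7:-→d8:-→d9:-→d10:-→d11:-→d12:-→d13:-→d14:-→d15:-→d16:-→d17:-→d18:-→d19:-→d20:-→d21:-→d22:-→d23:-→d24:-→d25:-→d26:-→d27:-→d28:H2→d29:-→d30:-→d31:-→d32:H4  best=H4
  + 26.50.30.208/28 (H4) depth=28
  + 97.8.9.181/32 (H0) depth=32
  + 63.62.178.0/24 (H1) depth=24
  ? 184.192.16.15  path d0:-→d1:-→d2:-→d3:-→d4:-→d5:-→d6:-→d7:-→d8:-→d9:-→d10:-→d11:-→d12:H2→d13:-→d14:-→d15:-→d16:H0→d17:-→d18:-→d19:-→d20:-→d21:-→d22:-→d23:-→d24:H2  best=H2
  + 0.0.0.0/0 (H0) depth=0
  - 26.50.0.0/15 clear@15
  - 184.192.16.172/32 clear@32
  ? 26.50.30.213  path d0:H0→d1:-→d2:-→d3:-→d4:-→d5:-→d6:-→d7:-→d8:-→d9:-→d10:-→d11:-→d12:-→d13:-→d14:-→d15:-→d16:-→d17:-→d18:-→d19:-→d20:-→d21:-→d22:-→d23:-→d24:H5→d25:-→d26:-→d27:H4→d28:H4  best=H4
  + 184.192.0.0/12 (H2) depth=12
  - 97.8.0.0/20 clear@20
  + 184.192.0.0/16 (H5) depth=16

== LOOKUPS ==
["no-route","no-route","no-route","H4","H4","H0","H4","no-route","H4","H2","H4"]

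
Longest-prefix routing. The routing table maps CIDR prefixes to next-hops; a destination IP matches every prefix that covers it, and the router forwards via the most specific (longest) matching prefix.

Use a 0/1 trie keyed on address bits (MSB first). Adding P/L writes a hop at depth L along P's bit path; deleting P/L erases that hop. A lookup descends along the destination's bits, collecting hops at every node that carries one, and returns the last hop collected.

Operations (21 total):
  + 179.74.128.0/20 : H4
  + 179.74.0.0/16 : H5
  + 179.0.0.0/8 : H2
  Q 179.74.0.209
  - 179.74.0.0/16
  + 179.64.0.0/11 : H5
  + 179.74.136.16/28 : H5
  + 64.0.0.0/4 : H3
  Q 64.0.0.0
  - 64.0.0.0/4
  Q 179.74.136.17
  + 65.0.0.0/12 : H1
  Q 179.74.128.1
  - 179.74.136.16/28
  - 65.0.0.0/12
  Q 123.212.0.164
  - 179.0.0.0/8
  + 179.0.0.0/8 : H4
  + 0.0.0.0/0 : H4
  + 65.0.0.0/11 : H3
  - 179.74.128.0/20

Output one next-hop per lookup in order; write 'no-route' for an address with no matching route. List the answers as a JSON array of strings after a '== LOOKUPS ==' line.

Process each operation:
  add 179.74.128.0/20 -> H4 at depth 20
  add 179.74.0.0/16 -> H5 at depth 16
  add 179.0.0.0/8 -> H2 at depth 8
  Q 179.74.0.209: descend 1011001101001010 ; hops seen [H2,H5] ; pick H5
  - 179.74.0.0/16 clear@16
  add 179.64.0.0/11 -> H5 at depth 11
  add 179.74.136.16/28 -> H5 at depth 28
  add 64.0.0.0/4 -> H3 at depth 4
  Q 64.0.0.0: descend 0100 ; hops seen [H3] ; pick H3
  - 64.0.0.0/4 clear@4
  Q 179.74.136.17: descend 1011001101001010100010000001 ; hops seen [H2,H5,H4,H5] ; pick H5
  add 65.0.0.0/12 -> H1 at depth 12
  Q 179.74.128.1: descend 10110011010010101000 ; hops seen [H2,H5,H4] ; pick H4
  - 179.74.136.16/28 clear@28
  - 65.0.0.0/12 clear@12
  Q 123.212.0.164: descend 01 ; hops seen [∅] ; pick no-route
  - 179.0.0.0/8 clear@8
  add 179.0.0.0/8 -> H4 at depth 8
  add 0.0.0.0/0 -> H4 at depth 0
  add 65.0.0.0/11 -> H3 at depth 11
  - 179.74.128.0/20 clear@20

== LOOKUPS ==
["H5","H3","H5","H4","no-route"]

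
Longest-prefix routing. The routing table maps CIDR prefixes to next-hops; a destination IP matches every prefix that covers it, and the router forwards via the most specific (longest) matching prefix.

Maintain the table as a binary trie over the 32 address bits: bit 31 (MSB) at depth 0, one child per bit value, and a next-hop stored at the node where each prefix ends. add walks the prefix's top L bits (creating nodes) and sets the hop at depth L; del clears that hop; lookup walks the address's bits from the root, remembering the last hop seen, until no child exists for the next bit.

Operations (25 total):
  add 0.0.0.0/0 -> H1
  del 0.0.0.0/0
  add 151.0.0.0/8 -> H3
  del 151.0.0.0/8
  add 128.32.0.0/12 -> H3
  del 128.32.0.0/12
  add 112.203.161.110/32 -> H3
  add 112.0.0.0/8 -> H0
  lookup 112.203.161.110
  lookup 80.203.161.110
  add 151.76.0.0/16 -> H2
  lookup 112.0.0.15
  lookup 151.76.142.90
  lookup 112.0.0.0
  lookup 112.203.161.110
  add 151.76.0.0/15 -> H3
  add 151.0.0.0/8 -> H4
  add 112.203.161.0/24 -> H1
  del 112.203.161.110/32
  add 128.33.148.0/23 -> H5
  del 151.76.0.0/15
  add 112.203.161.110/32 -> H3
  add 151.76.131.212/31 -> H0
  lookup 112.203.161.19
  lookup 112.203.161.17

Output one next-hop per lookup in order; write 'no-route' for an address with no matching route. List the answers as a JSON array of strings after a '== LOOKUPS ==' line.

Trace:
  add 0.0.0.0/0 -> H1 at depth 0
  - 0.0.0.0/0 clear@0
  add 151.0.0.0/8 -> H3 at depth 8
  - 151.0.0.0/8 clear@8
  add 128.32.0.0/12 -> H3 at depth 12
  - 128.32.0.0/12 clear@12
  add 112.203.161.110/32 -> H3 at depth 32
  add 112.0.0.0/8 -> H0 at depth 8
  Q 112.203.161.110: descend 01110000110010111010000101101110 ; hops seen [H0,H3] ; pick H3
  Q 80.203.161.110: descend 01 ; hops seen [∅] ; pick no-route
  add 151.76.0.0/16 -> H2 at depth 16
  Q 112.0.0.15: descend 01110000 ; hops seen [H0] ; pick H0
  Q 151.76.142.90: descend 1001011101001100 ; hops seen [H2] ; pick H2
  Q 112.0.0.0: descend 01110000 ; hops seen [H0] ; pick H0
  Q 112.203.161.110: descend 01110000110010111010000101101110 ; hops seen [H0,H3] ; pick H3
  add 151.76.0.0/15 -> H3 at depth 15
  add 151.0.0.0/8 -> H4 at depth 8
  add 112.203.161.0/24 -> H1 at depth 24
  - 112.203.161.110/32 clear@32
  add 128.33.148.0/23 -> H5 at depth 23
  - 151.76.0.0/15 clear@15
  add 112.203.161.110/32 -> H3 at depth 32
  add 151.76.131.212/31 -> H0 at depth 31
  Q 112.203.161.19: descend 0111000011001011101000010 ; hops seen [H0,H1] ; pick H1
  Q 112.203.161.17: descend 0111000011001011101000010 ; hops seen [H0,H1] ; pick H1

== LOOKUPS ==
["H3","no-route","H0","H2","H0","H3","H1","H1"]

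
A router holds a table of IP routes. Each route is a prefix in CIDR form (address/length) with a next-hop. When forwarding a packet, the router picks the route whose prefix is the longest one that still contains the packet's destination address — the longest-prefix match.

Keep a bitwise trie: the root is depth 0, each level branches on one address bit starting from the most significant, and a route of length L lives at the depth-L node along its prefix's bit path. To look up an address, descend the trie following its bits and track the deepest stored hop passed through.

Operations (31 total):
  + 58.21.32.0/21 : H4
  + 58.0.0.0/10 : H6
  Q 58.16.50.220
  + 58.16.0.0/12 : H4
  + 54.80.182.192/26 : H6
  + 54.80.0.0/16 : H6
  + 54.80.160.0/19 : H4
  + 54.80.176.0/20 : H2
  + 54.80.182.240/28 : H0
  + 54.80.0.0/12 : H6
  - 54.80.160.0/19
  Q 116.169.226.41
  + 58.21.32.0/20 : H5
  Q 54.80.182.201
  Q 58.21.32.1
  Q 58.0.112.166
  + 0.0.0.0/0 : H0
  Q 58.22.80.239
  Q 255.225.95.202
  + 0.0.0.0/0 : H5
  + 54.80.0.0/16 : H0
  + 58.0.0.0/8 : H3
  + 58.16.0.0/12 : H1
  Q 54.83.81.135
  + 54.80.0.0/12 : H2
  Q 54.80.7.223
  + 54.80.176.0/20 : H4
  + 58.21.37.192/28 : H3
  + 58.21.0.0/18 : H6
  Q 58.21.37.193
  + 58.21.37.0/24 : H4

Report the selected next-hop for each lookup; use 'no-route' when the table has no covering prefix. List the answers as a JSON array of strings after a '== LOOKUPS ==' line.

Apply in order:
  + 58.21.32.0/21 (H4) depth=21
  + 58.0.0.0/10 (H6) depth=10
  ? 58.16.50.220  path d0:-→d1:-→d2:-→d3:-→d4:-→d5:-→d6:-→d7:-→d8:-→d9:-→d10:H6→d11:-→d12:-→d13:-  best=H6
  + 58.16.0.0/12 (H4) depth=12
  + 54.80.182.192/26 (H6) depth=26
  + 54.80.0.0/16 (H6) depth=16
  + 54.80.160.0/19 (H4) depth=19
  + 54.80.176.0/20 (H2) depth=20
  + 54.80.182.240/28 (H0) depth=28
  + 54.80.0.0/12 (H6) depth=12
  del 54.80.160.0/19 (clear depth 19)
  ? 116.169.226.41  path d0:-→d1:-  best=no-route
  + 58.21.32.0/20 (H5) depth=20
  ? 54.80.182.201  path d0:-→d1:-→d2:-→d3:-→d4:-→d5:-→d6:-→d7:-→d8:-→d9:-→d10:-→d11:-→d12:H6→d13:-→d14:-→d15:-→d16:H6→d17:-→d18:-→d19:-→d20:H2→d21:-→d22:-→d23:-→d24:-→d25:-→d26:H6  best=H6
  ? 58.21.32.1  path d0:-→d1:-→d2:-→d3:-→d4:-→d5:-→d6:-→d7:-→d8:-→d9:-→d10:H6→d11:-→d12:H4→d13:-→d14:-→d15:-→d16:-→d17:-→d18:-→d19:-→d20:H5→d21:H4  best=H4
  ? 58.0.112.166  path d0:-→d1:-→d2:-→d3:-→d4:-→d5:-→d6:-→d7:-→d8:-→d9:-→d10:H6→d11:-  best=H6
  + 0.0.0.0/0 (H0) depth=0
  ? 58.22.80.239  path d0:H0→d1:-→d2:-→d3:-→d4:-→d5:-→d6:-→d7:-→d8:-→d9:-→d10:H6→d11:-→d12:H4→d13:-→d14:-  best=H4
  ? 255.225.95.202  path d0:H0  best=H0
  + 0.0.0.0/0 (H5) depth=0
  + 54.80.0.0/16 (H0) depth=16
  + 58.0.0.0/8 (H3) depth=8
  + 58.16.0.0/12 (H1) depth=12
  ? 54.83.81.135  path d0:H5→d1:-→d2:-→d3:-→d4:-→d5:-→d6:-→d7:-→d8:-→d9:-→d10:-→d11:-→d12:H6→d13:-→d14:-  best=H6
  + 54.80.0.0/12 (H2) depth=12
  ? 54.80.7.223  path d0:H5→d1:-→d2:-→d3:-→d4:-→d5:-→d6:-→d7:-→d8:-→d9:-→d10:-→d11:-→d12:H2→d13:-→d14:-→d15:-→d16:H0  best=H0
  + 54.80.176.0/20 (H4) depth=20
  + 58.21.37.192/28 (H3) depth=28
  + 58.21.0.0/18 (H6) depth=18
  ? 58.21.37.193  path d0:H5→d1:-→d2:-→d3:-→d4:-→d5:-→d6:-→d7:-→d8:H3→d9:-→d10:H6→d11:-→d12:H1→d13:-→d14:-→d15:-→d16:-→d17:-→d18:H6→d19:-→d20:H5→d21:H4→d22:-→d23:-→d24:-→d25:-→d26:-→d27:-→d28:H3  best=H3
  + 58.21.37.0/24 (H4) depth=24

== LOOKUPS ==
["H6","no-route","H6","H4","H6","H4","H0","H6","H0","H3"]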